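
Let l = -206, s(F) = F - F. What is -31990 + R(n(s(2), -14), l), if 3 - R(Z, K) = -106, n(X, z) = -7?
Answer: -31881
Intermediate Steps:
s(F) = 0
R(Z, K) = 109 (R(Z, K) = 3 - 1*(-106) = 3 + 106 = 109)
-31990 + R(n(s(2), -14), l) = -31990 + 109 = -31881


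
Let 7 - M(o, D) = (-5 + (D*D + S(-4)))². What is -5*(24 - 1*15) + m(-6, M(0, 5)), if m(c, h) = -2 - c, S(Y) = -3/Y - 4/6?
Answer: -41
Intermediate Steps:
S(Y) = -⅔ - 3/Y (S(Y) = -3/Y - 4*⅙ = -3/Y - ⅔ = -⅔ - 3/Y)
M(o, D) = 7 - (-59/12 + D²)² (M(o, D) = 7 - (-5 + (D*D + (-⅔ - 3/(-4))))² = 7 - (-5 + (D² + (-⅔ - 3*(-¼))))² = 7 - (-5 + (D² + (-⅔ + ¾)))² = 7 - (-5 + (D² + 1/12))² = 7 - (-5 + (1/12 + D²))² = 7 - (-59/12 + D²)²)
-5*(24 - 1*15) + m(-6, M(0, 5)) = -5*(24 - 1*15) + (-2 - 1*(-6)) = -5*(24 - 15) + (-2 + 6) = -5*9 + 4 = -45 + 4 = -41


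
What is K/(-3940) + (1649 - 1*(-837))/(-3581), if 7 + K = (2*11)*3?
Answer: -10006119/14109140 ≈ -0.70919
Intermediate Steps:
K = 59 (K = -7 + (2*11)*3 = -7 + 22*3 = -7 + 66 = 59)
K/(-3940) + (1649 - 1*(-837))/(-3581) = 59/(-3940) + (1649 - 1*(-837))/(-3581) = 59*(-1/3940) + (1649 + 837)*(-1/3581) = -59/3940 + 2486*(-1/3581) = -59/3940 - 2486/3581 = -10006119/14109140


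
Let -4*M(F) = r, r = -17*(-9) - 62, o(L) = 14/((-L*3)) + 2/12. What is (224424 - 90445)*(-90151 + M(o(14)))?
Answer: -48325555405/4 ≈ -1.2081e+10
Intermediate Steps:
o(L) = ⅙ - 14/(3*L) (o(L) = 14/((-3*L)) + 2*(1/12) = 14*(-1/(3*L)) + ⅙ = -14/(3*L) + ⅙ = ⅙ - 14/(3*L))
r = 91 (r = 153 - 62 = 91)
M(F) = -91/4 (M(F) = -¼*91 = -91/4)
(224424 - 90445)*(-90151 + M(o(14))) = (224424 - 90445)*(-90151 - 91/4) = 133979*(-360695/4) = -48325555405/4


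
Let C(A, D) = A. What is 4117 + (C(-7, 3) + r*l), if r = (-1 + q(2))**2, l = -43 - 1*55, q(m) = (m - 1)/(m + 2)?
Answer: 32439/8 ≈ 4054.9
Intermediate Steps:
q(m) = (-1 + m)/(2 + m)
l = -98 (l = -43 - 55 = -98)
r = 9/16 (r = (-1 + (-1 + 2)/(2 + 2))**2 = (-1 + 1/4)**2 = (-3/4)**2 = 9/16 ≈ 0.56250)
4117 + (C(-7, 3) + r*l) = 4117 + (-7 + (9/16)*(-98)) = 4117 + (-7 - 441/8) = 4117 - 497/8 = 32439/8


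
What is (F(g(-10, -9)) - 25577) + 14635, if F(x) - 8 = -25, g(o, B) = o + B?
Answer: -10959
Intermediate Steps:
g(o, B) = B + o
F(x) = -17 (F(x) = 8 - 25 = -17)
(F(g(-10, -9)) - 25577) + 14635 = (-17 - 25577) + 14635 = -25594 + 14635 = -10959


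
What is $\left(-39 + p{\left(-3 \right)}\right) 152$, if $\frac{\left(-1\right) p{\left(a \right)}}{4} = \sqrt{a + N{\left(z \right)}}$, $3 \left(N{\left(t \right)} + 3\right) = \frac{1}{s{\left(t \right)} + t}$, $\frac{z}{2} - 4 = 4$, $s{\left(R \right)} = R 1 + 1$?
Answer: $-5928 - \frac{608 i \sqrt{6523}}{33} \approx -5928.0 - 1488.0 i$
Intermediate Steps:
$s{\left(R \right)} = 1 + R$ ($s{\left(R \right)} = R + 1 = 1 + R$)
$z = 16$ ($z = 8 + 2 \cdot 4 = 8 + 8 = 16$)
$N{\left(t \right)} = -3 + \frac{1}{3 \left(1 + 2 t\right)}$ ($N{\left(t \right)} = -3 + \frac{1}{3 \left(\left(1 + t\right) + t\right)} = -3 + \frac{1}{3 \left(1 + 2 t\right)}$)
$p{\left(a \right)} = - 4 \sqrt{- \frac{296}{99} + a}$ ($p{\left(a \right)} = - 4 \sqrt{a + \frac{2 \left(-4 - 144\right)}{3 \left(1 + 2 \cdot 16\right)}} = - 4 \sqrt{a + \frac{2 \left(-4 - 144\right)}{3 \left(1 + 32\right)}} = - 4 \sqrt{a + \frac{2}{3} \cdot \frac{1}{33} \left(-148\right)} = - 4 \sqrt{a - \frac{296}{99}} = - 4 \sqrt{- \frac{296}{99} + a}$)
$\left(-39 + p{\left(-3 \right)}\right) 152 = \left(-39 - \frac{4 \sqrt{-3256 + 1089 \left(-3\right)}}{33}\right) 152 = \left(-39 - \frac{4 \sqrt{-3256 - 3267}}{33}\right) 152 = \left(-39 - \frac{4 \sqrt{-6523}}{33}\right) 152 = \left(-39 - \frac{4 i \sqrt{6523}}{33}\right) 152 = -5928 - \frac{608 i \sqrt{6523}}{33}$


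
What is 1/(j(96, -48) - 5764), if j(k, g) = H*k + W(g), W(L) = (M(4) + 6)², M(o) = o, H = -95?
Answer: -1/14784 ≈ -6.7641e-5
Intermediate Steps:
W(L) = 100 (W(L) = (4 + 6)² = 10² = 100)
j(k, g) = 100 - 95*k (j(k, g) = -95*k + 100 = 100 - 95*k)
1/(j(96, -48) - 5764) = 1/((100 - 95*96) - 5764) = 1/((100 - 9120) - 5764) = 1/(-9020 - 5764) = 1/(-14784) = -1/14784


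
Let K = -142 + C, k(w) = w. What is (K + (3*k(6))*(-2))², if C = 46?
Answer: 17424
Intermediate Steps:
K = -96 (K = -142 + 46 = -96)
(K + (3*k(6))*(-2))² = (-96 + (3*6)*(-2))² = (-96 + 18*(-2))² = (-96 - 36)² = (-132)² = 17424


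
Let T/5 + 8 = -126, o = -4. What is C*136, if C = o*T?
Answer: 364480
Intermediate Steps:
T = -670 (T = -40 + 5*(-126) = -40 - 630 = -670)
C = 2680 (C = -4*(-670) = 2680)
C*136 = 2680*136 = 364480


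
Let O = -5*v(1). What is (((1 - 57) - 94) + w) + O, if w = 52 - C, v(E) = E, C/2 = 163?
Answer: -429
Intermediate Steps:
C = 326 (C = 2*163 = 326)
O = -5 (O = -5*1 = -5)
w = -274 (w = 52 - 1*326 = 52 - 326 = -274)
(((1 - 57) - 94) + w) + O = (((1 - 57) - 94) - 274) - 5 = ((-56 - 94) - 274) - 5 = (-150 - 274) - 5 = -424 - 5 = -429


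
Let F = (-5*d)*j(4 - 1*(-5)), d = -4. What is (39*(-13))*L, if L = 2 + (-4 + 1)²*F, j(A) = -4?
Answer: 364026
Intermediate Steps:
F = -80 (F = -5*(-4)*(-4) = 20*(-4) = -80)
L = -718 (L = 2 + (-4 + 1)²*(-80) = 2 + (-3)²*(-80) = 2 + 9*(-80) = 2 - 720 = -718)
(39*(-13))*L = (39*(-13))*(-718) = -507*(-718) = 364026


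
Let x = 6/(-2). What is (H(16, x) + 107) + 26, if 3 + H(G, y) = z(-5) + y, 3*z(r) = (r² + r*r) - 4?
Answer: 427/3 ≈ 142.33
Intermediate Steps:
x = -3 (x = 6*(-½) = -3)
z(r) = -4/3 + 2*r²/3 (z(r) = ((r² + r*r) - 4)/3 = ((r² + r²) - 4)/3 = (2*r² - 4)/3 = (-4 + 2*r²)/3 = -4/3 + 2*r²/3)
H(G, y) = 37/3 + y (H(G, y) = -3 + ((-4/3 + (⅔)*(-5)²) + y) = -3 + ((-4/3 + (⅔)*25) + y) = -3 + ((-4/3 + 50/3) + y) = -3 + (46/3 + y) = 37/3 + y)
(H(16, x) + 107) + 26 = ((37/3 - 3) + 107) + 26 = (28/3 + 107) + 26 = 349/3 + 26 = 427/3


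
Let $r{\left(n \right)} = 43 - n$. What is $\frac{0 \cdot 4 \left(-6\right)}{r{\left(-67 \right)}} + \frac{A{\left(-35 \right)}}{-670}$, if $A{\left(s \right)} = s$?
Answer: $\frac{7}{134} \approx 0.052239$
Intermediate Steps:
$\frac{0 \cdot 4 \left(-6\right)}{r{\left(-67 \right)}} + \frac{A{\left(-35 \right)}}{-670} = \frac{0 \cdot 4 \left(-6\right)}{43 - -67} - \frac{35}{-670} = \frac{0 \left(-6\right)}{43 + 67} - - \frac{7}{134} = \frac{0}{110} + \frac{7}{134} = 0 \cdot \frac{1}{110} + \frac{7}{134} = 0 + \frac{7}{134} = \frac{7}{134}$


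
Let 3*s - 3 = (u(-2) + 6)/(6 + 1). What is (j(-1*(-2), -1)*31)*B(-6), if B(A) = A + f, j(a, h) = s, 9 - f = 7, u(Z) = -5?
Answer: -2728/21 ≈ -129.90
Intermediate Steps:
f = 2 (f = 9 - 1*7 = 9 - 7 = 2)
s = 22/21 (s = 1 + ((-5 + 6)/(6 + 1))/3 = 1 + (1/7)/3 = 1 + (1*(1/7))/3 = 1 + (1/3)*(1/7) = 1 + 1/21 = 22/21 ≈ 1.0476)
j(a, h) = 22/21
B(A) = 2 + A (B(A) = A + 2 = 2 + A)
(j(-1*(-2), -1)*31)*B(-6) = ((22/21)*31)*(2 - 6) = (682/21)*(-4) = -2728/21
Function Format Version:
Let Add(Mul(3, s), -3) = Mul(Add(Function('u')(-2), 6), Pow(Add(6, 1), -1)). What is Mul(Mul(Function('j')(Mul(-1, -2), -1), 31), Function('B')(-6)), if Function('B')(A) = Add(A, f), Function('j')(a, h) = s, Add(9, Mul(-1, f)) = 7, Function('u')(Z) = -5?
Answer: Rational(-2728, 21) ≈ -129.90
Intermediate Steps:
f = 2 (f = Add(9, Mul(-1, 7)) = Add(9, -7) = 2)
s = Rational(22, 21) (s = Add(1, Mul(Rational(1, 3), Mul(Add(-5, 6), Pow(Add(6, 1), -1)))) = Add(1, Mul(Rational(1, 3), Mul(1, Pow(7, -1)))) = Add(1, Mul(Rational(1, 3), Mul(1, Rational(1, 7)))) = Add(1, Mul(Rational(1, 3), Rational(1, 7))) = Add(1, Rational(1, 21)) = Rational(22, 21) ≈ 1.0476)
Function('j')(a, h) = Rational(22, 21)
Function('B')(A) = Add(2, A) (Function('B')(A) = Add(A, 2) = Add(2, A))
Mul(Mul(Function('j')(Mul(-1, -2), -1), 31), Function('B')(-6)) = Mul(Mul(Rational(22, 21), 31), Add(2, -6)) = Mul(Rational(682, 21), -4) = Rational(-2728, 21)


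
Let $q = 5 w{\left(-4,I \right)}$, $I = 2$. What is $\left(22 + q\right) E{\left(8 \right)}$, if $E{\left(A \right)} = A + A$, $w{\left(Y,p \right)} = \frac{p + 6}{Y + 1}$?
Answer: $\frac{416}{3} \approx 138.67$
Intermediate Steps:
$w{\left(Y,p \right)} = \frac{6 + p}{1 + Y}$
$E{\left(A \right)} = 2 A$
$q = - \frac{40}{3}$ ($q = 5 \frac{6 + 2}{1 - 4} = 5 \frac{1}{-3} \cdot 8 = 5 \left(\left(- \frac{1}{3}\right) 8\right) = 5 \left(- \frac{8}{3}\right) = - \frac{40}{3} \approx -13.333$)
$\left(22 + q\right) E{\left(8 \right)} = \left(22 - \frac{40}{3}\right) 2 \cdot 8 = \frac{26}{3} \cdot 16 = \frac{416}{3}$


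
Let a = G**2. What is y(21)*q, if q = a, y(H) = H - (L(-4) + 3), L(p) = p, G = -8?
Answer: 1408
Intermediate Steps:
y(H) = 1 + H (y(H) = H - (-4 + 3) = H - 1*(-1) = H + 1 = 1 + H)
a = 64 (a = (-8)**2 = 64)
q = 64
y(21)*q = (1 + 21)*64 = 22*64 = 1408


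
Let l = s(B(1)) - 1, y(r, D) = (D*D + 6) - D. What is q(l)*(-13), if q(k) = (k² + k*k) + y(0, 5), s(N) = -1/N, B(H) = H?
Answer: -442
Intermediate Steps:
y(r, D) = 6 + D² - D (y(r, D) = (D² + 6) - D = (6 + D²) - D = 6 + D² - D)
l = -2 (l = -1/1 - 1 = -1*1 - 1 = -1 - 1 = -2)
q(k) = 26 + 2*k² (q(k) = (k² + k*k) + (6 + 5² - 1*5) = (k² + k²) + (6 + 25 - 5) = 2*k² + 26 = 26 + 2*k²)
q(l)*(-13) = (26 + 2*(-2)²)*(-13) = (26 + 2*4)*(-13) = (26 + 8)*(-13) = 34*(-13) = -442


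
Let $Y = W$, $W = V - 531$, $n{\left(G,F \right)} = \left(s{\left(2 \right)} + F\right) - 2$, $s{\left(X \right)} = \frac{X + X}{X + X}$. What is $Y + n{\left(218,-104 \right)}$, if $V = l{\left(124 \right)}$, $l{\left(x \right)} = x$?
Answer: $-512$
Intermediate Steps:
$s{\left(X \right)} = 1$ ($s{\left(X \right)} = \frac{2 X}{2 X} = 2 X \frac{1}{2 X} = 1$)
$V = 124$
$n{\left(G,F \right)} = -1 + F$ ($n{\left(G,F \right)} = \left(1 + F\right) - 2 = -1 + F$)
$W = -407$ ($W = 124 - 531 = -407$)
$Y = -407$
$Y + n{\left(218,-104 \right)} = -407 - 105 = -512$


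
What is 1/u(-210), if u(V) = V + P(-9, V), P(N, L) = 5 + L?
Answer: -1/415 ≈ -0.0024096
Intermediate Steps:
u(V) = 5 + 2*V (u(V) = V + (5 + V) = 5 + 2*V)
1/u(-210) = 1/(5 + 2*(-210)) = 1/(5 - 420) = 1/(-415) = -1/415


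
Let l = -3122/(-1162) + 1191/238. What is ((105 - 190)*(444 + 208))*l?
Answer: -247641010/581 ≈ -4.2623e+5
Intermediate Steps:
l = 151927/19754 (l = -3122*(-1/1162) + 1191*(1/238) = 223/83 + 1191/238 = 151927/19754 ≈ 7.6909)
((105 - 190)*(444 + 208))*l = ((105 - 190)*(444 + 208))*(151927/19754) = -85*652*(151927/19754) = -55420*151927/19754 = -247641010/581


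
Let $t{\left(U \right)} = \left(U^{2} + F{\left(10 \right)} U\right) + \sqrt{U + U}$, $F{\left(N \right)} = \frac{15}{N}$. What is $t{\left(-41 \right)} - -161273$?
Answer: $\frac{325785}{2} + i \sqrt{82} \approx 1.6289 \cdot 10^{5} + 9.0554 i$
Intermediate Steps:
$t{\left(U \right)} = U^{2} + \frac{3 U}{2} + \sqrt{2} \sqrt{U}$ ($t{\left(U \right)} = \left(U^{2} + \frac{15}{10} U\right) + \sqrt{U + U} = \left(U^{2} + 15 \cdot \frac{1}{10} U\right) + \sqrt{2 U} = \left(U^{2} + \frac{3 U}{2}\right) + \sqrt{2} \sqrt{U} = U^{2} + \frac{3 U}{2} + \sqrt{2} \sqrt{U}$)
$t{\left(-41 \right)} - -161273 = \left(\left(-41\right)^{2} + \frac{3}{2} \left(-41\right) + \sqrt{2} \sqrt{-41}\right) - -161273 = \left(1681 - \frac{123}{2} + \sqrt{2} i \sqrt{41}\right) + 161273 = \left(1681 - \frac{123}{2} + i \sqrt{82}\right) + 161273 = \left(\frac{3239}{2} + i \sqrt{82}\right) + 161273 = \frac{325785}{2} + i \sqrt{82}$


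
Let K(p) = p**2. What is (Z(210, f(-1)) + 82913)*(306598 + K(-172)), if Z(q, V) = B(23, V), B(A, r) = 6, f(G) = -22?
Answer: 27875875258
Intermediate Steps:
Z(q, V) = 6
(Z(210, f(-1)) + 82913)*(306598 + K(-172)) = (6 + 82913)*(306598 + (-172)**2) = 82919*(306598 + 29584) = 82919*336182 = 27875875258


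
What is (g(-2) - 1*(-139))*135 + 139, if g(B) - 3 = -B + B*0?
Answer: 19579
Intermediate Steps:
g(B) = 3 - B (g(B) = 3 + (-B + B*0) = 3 + (-B + 0) = 3 - B)
(g(-2) - 1*(-139))*135 + 139 = ((3 - 1*(-2)) - 1*(-139))*135 + 139 = ((3 + 2) + 139)*135 + 139 = (5 + 139)*135 + 139 = 144*135 + 139 = 19440 + 139 = 19579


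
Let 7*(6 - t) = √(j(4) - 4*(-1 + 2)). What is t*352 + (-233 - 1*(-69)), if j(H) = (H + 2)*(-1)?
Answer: 1948 - 352*I*√10/7 ≈ 1948.0 - 159.02*I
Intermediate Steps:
j(H) = -2 - H (j(H) = (2 + H)*(-1) = -2 - H)
t = 6 - I*√10/7 (t = 6 - √((-2 - 1*4) - 4*(-1 + 2))/7 = 6 - √((-2 - 4) - 4*1)/7 = 6 - √(-6 - 4)/7 = 6 - I*√10/7 ≈ 6.0 - 0.45175*I)
t*352 + (-233 - 1*(-69)) = (6 - I*√10/7)*352 + (-233 - 1*(-69)) = (2112 - 352*I*√10/7) + (-233 + 69) = (2112 - 352*I*√10/7) - 164 = 1948 - 352*I*√10/7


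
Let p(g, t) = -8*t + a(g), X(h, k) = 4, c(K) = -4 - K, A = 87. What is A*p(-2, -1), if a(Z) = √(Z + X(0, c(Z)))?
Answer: 696 + 87*√2 ≈ 819.04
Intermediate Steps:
a(Z) = √(4 + Z) (a(Z) = √(Z + 4) = √(4 + Z))
p(g, t) = √(4 + g) - 8*t (p(g, t) = -8*t + √(4 + g) = √(4 + g) - 8*t)
A*p(-2, -1) = 87*(√(4 - 2) - 8*(-1)) = 87*(√2 + 8) = 87*(8 + √2) = 696 + 87*√2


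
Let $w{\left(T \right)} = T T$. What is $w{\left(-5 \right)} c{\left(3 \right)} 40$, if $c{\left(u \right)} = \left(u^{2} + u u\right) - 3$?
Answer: $15000$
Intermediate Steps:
$w{\left(T \right)} = T^{2}$
$c{\left(u \right)} = -3 + 2 u^{2}$ ($c{\left(u \right)} = \left(u^{2} + u^{2}\right) - 3 = 2 u^{2} - 3 = -3 + 2 u^{2}$)
$w{\left(-5 \right)} c{\left(3 \right)} 40 = \left(-5\right)^{2} \left(-3 + 2 \cdot 3^{2}\right) 40 = 25 \left(-3 + 2 \cdot 9\right) 40 = 25 \left(-3 + 18\right) 40 = 25 \cdot 15 \cdot 40 = 375 \cdot 40 = 15000$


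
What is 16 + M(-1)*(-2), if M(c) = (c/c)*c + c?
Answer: 20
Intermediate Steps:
M(c) = 2*c (M(c) = 1*c + c = c + c = 2*c)
16 + M(-1)*(-2) = 16 + (2*(-1))*(-2) = 16 - 2*(-2) = 16 + 4 = 20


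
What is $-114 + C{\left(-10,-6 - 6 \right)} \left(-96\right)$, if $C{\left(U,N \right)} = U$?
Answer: $846$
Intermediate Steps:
$-114 + C{\left(-10,-6 - 6 \right)} \left(-96\right) = -114 - -960 = -114 + 960 = 846$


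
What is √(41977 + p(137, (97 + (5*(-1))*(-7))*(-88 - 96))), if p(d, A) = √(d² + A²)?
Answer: √(41977 + √589925713) ≈ 257.42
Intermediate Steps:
p(d, A) = √(A² + d²)
√(41977 + p(137, (97 + (5*(-1))*(-7))*(-88 - 96))) = √(41977 + √(((97 + (5*(-1))*(-7))*(-88 - 96))² + 137²)) = √(41977 + √(((97 - 5*(-7))*(-184))² + 18769)) = √(41977 + √(((97 + 35)*(-184))² + 18769)) = √(41977 + √((132*(-184))² + 18769)) = √(41977 + √((-24288)² + 18769)) = √(41977 + √(589906944 + 18769)) = √(41977 + √589925713)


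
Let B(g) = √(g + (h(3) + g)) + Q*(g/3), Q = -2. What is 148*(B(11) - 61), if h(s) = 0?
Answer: -30340/3 + 148*√22 ≈ -9419.2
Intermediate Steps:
B(g) = -2*g/3 + √2*√g (B(g) = √(g + (0 + g)) - 2*g/3 = √(g + g) - 2*g/3 = √(2*g) - 2*g/3 = √2*√g - 2*g/3 = -2*g/3 + √2*√g)
148*(B(11) - 61) = 148*((-⅔*11 + √2*√11) - 61) = 148*((-22/3 + √22) - 61) = 148*(-205/3 + √22) = -30340/3 + 148*√22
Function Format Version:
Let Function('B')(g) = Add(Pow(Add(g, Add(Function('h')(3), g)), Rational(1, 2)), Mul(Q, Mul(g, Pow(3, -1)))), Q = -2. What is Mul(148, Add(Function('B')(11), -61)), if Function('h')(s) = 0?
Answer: Add(Rational(-30340, 3), Mul(148, Pow(22, Rational(1, 2)))) ≈ -9419.2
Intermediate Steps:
Function('B')(g) = Add(Mul(Rational(-2, 3), g), Mul(Pow(2, Rational(1, 2)), Pow(g, Rational(1, 2)))) (Function('B')(g) = Add(Pow(Add(g, Add(0, g)), Rational(1, 2)), Mul(-2, Mul(g, Pow(3, -1)))) = Add(Pow(Add(g, g), Rational(1, 2)), Mul(-2, Mul(g, Rational(1, 3)))) = Add(Pow(Mul(2, g), Rational(1, 2)), Mul(-2, Mul(Rational(1, 3), g))) = Add(Mul(Pow(2, Rational(1, 2)), Pow(g, Rational(1, 2))), Mul(Rational(-2, 3), g)) = Add(Mul(Rational(-2, 3), g), Mul(Pow(2, Rational(1, 2)), Pow(g, Rational(1, 2)))))
Mul(148, Add(Function('B')(11), -61)) = Mul(148, Add(Add(Mul(Rational(-2, 3), 11), Mul(Pow(2, Rational(1, 2)), Pow(11, Rational(1, 2)))), -61)) = Mul(148, Add(Add(Rational(-22, 3), Pow(22, Rational(1, 2))), -61)) = Mul(148, Add(Rational(-205, 3), Pow(22, Rational(1, 2)))) = Add(Rational(-30340, 3), Mul(148, Pow(22, Rational(1, 2))))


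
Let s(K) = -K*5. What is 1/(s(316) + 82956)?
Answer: 1/81376 ≈ 1.2289e-5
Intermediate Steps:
s(K) = -5*K
1/(s(316) + 82956) = 1/(-5*316 + 82956) = 1/(-1580 + 82956) = 1/81376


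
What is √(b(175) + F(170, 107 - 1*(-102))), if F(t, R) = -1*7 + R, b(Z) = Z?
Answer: √377 ≈ 19.416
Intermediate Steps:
F(t, R) = -7 + R
√(b(175) + F(170, 107 - 1*(-102))) = √(175 + (-7 + (107 - 1*(-102)))) = √(175 + (-7 + (107 + 102))) = √(175 + (-7 + 209)) = √(175 + 202) = √377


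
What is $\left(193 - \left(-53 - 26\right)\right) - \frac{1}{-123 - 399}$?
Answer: $\frac{141985}{522} \approx 272.0$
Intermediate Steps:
$\left(193 - \left(-53 - 26\right)\right) - \frac{1}{-123 - 399} = \left(193 - -79\right) - \frac{1}{-522} = \left(193 + 79\right) - - \frac{1}{522} = 272 + \frac{1}{522} = \frac{141985}{522}$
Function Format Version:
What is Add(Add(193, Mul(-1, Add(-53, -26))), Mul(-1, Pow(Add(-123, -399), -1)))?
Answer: Rational(141985, 522) ≈ 272.00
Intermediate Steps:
Add(Add(193, Mul(-1, Add(-53, -26))), Mul(-1, Pow(Add(-123, -399), -1))) = Add(Add(193, Mul(-1, -79)), Mul(-1, Pow(-522, -1))) = Add(Add(193, 79), Mul(-1, Rational(-1, 522))) = Add(272, Rational(1, 522)) = Rational(141985, 522)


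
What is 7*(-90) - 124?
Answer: -754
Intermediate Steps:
7*(-90) - 124 = -630 - 124 = -754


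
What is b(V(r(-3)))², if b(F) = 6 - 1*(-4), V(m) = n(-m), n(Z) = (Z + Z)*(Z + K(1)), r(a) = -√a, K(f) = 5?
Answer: 100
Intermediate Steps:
n(Z) = 2*Z*(5 + Z) (n(Z) = (Z + Z)*(Z + 5) = (2*Z)*(5 + Z) = 2*Z*(5 + Z))
V(m) = -2*m*(5 - m) (V(m) = 2*(-m)*(5 - m) = -2*m*(5 - m))
b(F) = 10 (b(F) = 6 + 4 = 10)
b(V(r(-3)))² = 10² = 100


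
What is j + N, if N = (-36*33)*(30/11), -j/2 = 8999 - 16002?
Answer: 10766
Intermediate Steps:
j = 14006 (j = -2*(8999 - 16002) = -2*(-7003) = 14006)
N = -3240 (N = -35640/11 = -1188*30/11 = -3240)
j + N = 14006 - 3240 = 10766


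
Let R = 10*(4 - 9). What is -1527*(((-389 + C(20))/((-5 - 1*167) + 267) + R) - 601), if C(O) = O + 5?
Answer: 94993143/95 ≈ 9.9993e+5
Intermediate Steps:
C(O) = 5 + O
R = -50 (R = 10*(-5) = -50)
-1527*(((-389 + C(20))/((-5 - 1*167) + 267) + R) - 601) = -1527*(((-389 + (5 + 20))/((-5 - 1*167) + 267) - 50) - 601) = -1527*(((-389 + 25)/((-5 - 167) + 267) - 50) - 601) = -1527*((-364/(-172 + 267) - 50) - 601) = -1527*((-364/95 - 50) - 601) = -1527*(-5114/95 - 601) = -1527*(-62209/95) = 94993143/95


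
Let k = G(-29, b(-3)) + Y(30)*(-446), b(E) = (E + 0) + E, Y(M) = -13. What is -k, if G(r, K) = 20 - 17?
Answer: -5801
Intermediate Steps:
b(E) = 2*E (b(E) = E + E = 2*E)
G(r, K) = 3
k = 5801 (k = 3 - 13*(-446) = 3 + 5798 = 5801)
-k = -1*5801 = -5801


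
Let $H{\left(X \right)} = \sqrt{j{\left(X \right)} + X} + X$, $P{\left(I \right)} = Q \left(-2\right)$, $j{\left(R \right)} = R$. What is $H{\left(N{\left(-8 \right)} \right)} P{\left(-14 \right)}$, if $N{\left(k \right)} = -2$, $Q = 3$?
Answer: $12 - 12 i \approx 12.0 - 12.0 i$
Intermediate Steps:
$P{\left(I \right)} = -6$ ($P{\left(I \right)} = 3 \left(-2\right) = -6$)
$H{\left(X \right)} = X + \sqrt{2} \sqrt{X}$ ($H{\left(X \right)} = \sqrt{X + X} + X = \sqrt{2 X} + X = \sqrt{2} \sqrt{X} + X = X + \sqrt{2} \sqrt{X}$)
$H{\left(N{\left(-8 \right)} \right)} P{\left(-14 \right)} = \left(-2 + \sqrt{2} \sqrt{-2}\right) \left(-6\right) = \left(-2 + \sqrt{2} i \sqrt{2}\right) \left(-6\right) = \left(-2 + 2 i\right) \left(-6\right) = 12 - 12 i$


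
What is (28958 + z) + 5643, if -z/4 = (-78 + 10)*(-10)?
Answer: 31881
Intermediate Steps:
z = -2720 (z = -4*(-78 + 10)*(-10) = -(-272)*(-10) = -4*680 = -2720)
(28958 + z) + 5643 = (28958 - 2720) + 5643 = 26238 + 5643 = 31881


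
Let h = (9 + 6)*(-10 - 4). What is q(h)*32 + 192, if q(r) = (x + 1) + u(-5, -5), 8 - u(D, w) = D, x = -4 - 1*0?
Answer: 512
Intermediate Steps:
h = -210 (h = 15*(-14) = -210)
x = -4 (x = -4 + 0 = -4)
u(D, w) = 8 - D
q(r) = 10 (q(r) = (-4 + 1) + (8 - 1*(-5)) = -3 + (8 + 5) = -3 + 13 = 10)
q(h)*32 + 192 = 10*32 + 192 = 320 + 192 = 512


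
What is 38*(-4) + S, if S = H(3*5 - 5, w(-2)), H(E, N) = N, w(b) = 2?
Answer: -150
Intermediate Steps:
S = 2
38*(-4) + S = 38*(-4) + 2 = -152 + 2 = -150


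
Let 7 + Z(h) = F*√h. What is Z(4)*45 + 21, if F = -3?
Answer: -564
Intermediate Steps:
Z(h) = -7 - 3*√h
Z(4)*45 + 21 = (-7 - 3*√4)*45 + 21 = (-7 - 3*2)*45 + 21 = (-7 - 6)*45 + 21 = -13*45 + 21 = -585 + 21 = -564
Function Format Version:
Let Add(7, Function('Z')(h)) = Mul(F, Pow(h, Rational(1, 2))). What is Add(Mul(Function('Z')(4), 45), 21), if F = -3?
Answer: -564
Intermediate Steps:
Function('Z')(h) = Add(-7, Mul(-3, Pow(h, Rational(1, 2))))
Add(Mul(Function('Z')(4), 45), 21) = Add(Mul(Add(-7, Mul(-3, Pow(4, Rational(1, 2)))), 45), 21) = Add(Mul(Add(-7, Mul(-3, 2)), 45), 21) = Add(Mul(Add(-7, -6), 45), 21) = Add(Mul(-13, 45), 21) = Add(-585, 21) = -564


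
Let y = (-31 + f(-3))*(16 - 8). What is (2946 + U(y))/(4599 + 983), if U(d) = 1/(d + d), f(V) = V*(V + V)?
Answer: 612767/1161056 ≈ 0.52777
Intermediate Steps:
f(V) = 2*V² (f(V) = V*(2*V) = 2*V²)
y = -104 (y = (-31 + 2*(-3)²)*(16 - 8) = (-31 + 2*9)*8 = (-31 + 18)*8 = -13*8 = -104)
U(d) = 1/(2*d)
(2946 + U(y))/(4599 + 983) = (2946 + (½)/(-104))/(4599 + 983) = (2946 + (½)*(-1/104))/5582 = (2946 - 1/208)*(1/5582) = (612767/208)*(1/5582) = 612767/1161056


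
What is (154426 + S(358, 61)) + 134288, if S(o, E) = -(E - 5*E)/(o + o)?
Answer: 51679867/179 ≈ 2.8871e+5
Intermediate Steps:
S(o, E) = 2*E/o (S(o, E) = -(-4*E)/(2*o) = -(-4*E)*1/(2*o) = -(-2)*E/o = 2*E/o)
(154426 + S(358, 61)) + 134288 = (154426 + 2*61/358) + 134288 = (154426 + 2*61*(1/358)) + 134288 = (154426 + 61/179) + 134288 = 27642315/179 + 134288 = 51679867/179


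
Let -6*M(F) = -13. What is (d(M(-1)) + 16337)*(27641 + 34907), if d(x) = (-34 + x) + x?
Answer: 3059973256/3 ≈ 1.0200e+9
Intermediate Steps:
M(F) = 13/6 (M(F) = -⅙*(-13) = 13/6)
d(x) = -34 + 2*x
(d(M(-1)) + 16337)*(27641 + 34907) = ((-34 + 2*(13/6)) + 16337)*(27641 + 34907) = ((-34 + 13/3) + 16337)*62548 = (-89/3 + 16337)*62548 = (48922/3)*62548 = 3059973256/3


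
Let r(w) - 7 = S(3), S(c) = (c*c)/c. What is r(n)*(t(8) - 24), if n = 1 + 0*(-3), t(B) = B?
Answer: -160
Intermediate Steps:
S(c) = c (S(c) = c**2/c = c)
n = 1 (n = 1 + 0 = 1)
r(w) = 10 (r(w) = 7 + 3 = 10)
r(n)*(t(8) - 24) = 10*(8 - 24) = 10*(-16) = -160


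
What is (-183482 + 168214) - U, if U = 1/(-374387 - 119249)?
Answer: -7536834447/493636 ≈ -15268.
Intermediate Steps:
U = -1/493636 (U = 1/(-493636) = -1/493636 ≈ -2.0258e-6)
(-183482 + 168214) - U = (-183482 + 168214) - 1*(-1/493636) = -15268 + 1/493636 = -7536834447/493636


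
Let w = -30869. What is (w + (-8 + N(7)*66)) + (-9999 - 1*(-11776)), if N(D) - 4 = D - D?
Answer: -28836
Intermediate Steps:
N(D) = 4 (N(D) = 4 + (D - D) = 4 + 0 = 4)
(w + (-8 + N(7)*66)) + (-9999 - 1*(-11776)) = (-30869 + (-8 + 4*66)) + (-9999 - 1*(-11776)) = (-30869 + (-8 + 264)) + (-9999 + 11776) = (-30869 + 256) + 1777 = -30613 + 1777 = -28836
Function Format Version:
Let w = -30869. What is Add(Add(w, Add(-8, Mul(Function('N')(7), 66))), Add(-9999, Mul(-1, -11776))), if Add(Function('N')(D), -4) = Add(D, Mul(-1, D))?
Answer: -28836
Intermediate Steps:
Function('N')(D) = 4 (Function('N')(D) = Add(4, Add(D, Mul(-1, D))) = Add(4, 0) = 4)
Add(Add(w, Add(-8, Mul(Function('N')(7), 66))), Add(-9999, Mul(-1, -11776))) = Add(Add(-30869, Add(-8, Mul(4, 66))), Add(-9999, Mul(-1, -11776))) = Add(Add(-30869, Add(-8, 264)), Add(-9999, 11776)) = Add(Add(-30869, 256), 1777) = Add(-30613, 1777) = -28836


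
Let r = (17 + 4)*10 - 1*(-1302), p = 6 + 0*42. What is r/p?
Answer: 252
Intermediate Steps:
p = 6 (p = 6 + 0 = 6)
r = 1512 (r = 21*10 + 1302 = 210 + 1302 = 1512)
r/p = 1512/6 = 1512*(1/6) = 252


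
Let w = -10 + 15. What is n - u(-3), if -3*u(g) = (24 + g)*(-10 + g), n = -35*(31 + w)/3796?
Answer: -86674/949 ≈ -91.332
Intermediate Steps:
w = 5
n = -315/949 (n = -35*(31 + 5)/3796 = -35*36*(1/3796) = -1260*1/3796 = -315/949 ≈ -0.33193)
u(g) = -(-10 + g)*(24 + g)/3 (u(g) = -(24 + g)*(-10 + g)/3 = -(-10 + g)*(24 + g)/3)
n - u(-3) = -315/949 - (80 - 14/3*(-3) - ⅓*(-3)²) = -315/949 - (80 + 14 - ⅓*9) = -315/949 - (80 + 14 - 3) = -315/949 - 1*91 = -315/949 - 91 = -86674/949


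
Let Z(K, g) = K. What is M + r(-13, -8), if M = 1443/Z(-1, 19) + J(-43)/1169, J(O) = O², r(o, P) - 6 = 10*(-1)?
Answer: -1689694/1169 ≈ -1445.4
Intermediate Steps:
r(o, P) = -4 (r(o, P) = 6 + 10*(-1) = 6 - 10 = -4)
M = -1685018/1169 (M = 1443/(-1) + (-43)²/1169 = 1443*(-1) + 1849*(1/1169) = -1443 + 1849/1169 = -1685018/1169 ≈ -1441.4)
M + r(-13, -8) = -1685018/1169 - 4 = -1689694/1169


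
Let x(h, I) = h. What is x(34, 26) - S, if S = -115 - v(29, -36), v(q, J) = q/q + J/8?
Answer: 291/2 ≈ 145.50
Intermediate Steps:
v(q, J) = 1 + J/8 (v(q, J) = 1 + J*(⅛) = 1 + J/8)
S = -223/2 (S = -115 - (1 + (⅛)*(-36)) = -115 - (1 - 9/2) = -115 - 1*(-7/2) = -115 + 7/2 = -223/2 ≈ -111.50)
x(34, 26) - S = 34 - 1*(-223/2) = 34 + 223/2 = 291/2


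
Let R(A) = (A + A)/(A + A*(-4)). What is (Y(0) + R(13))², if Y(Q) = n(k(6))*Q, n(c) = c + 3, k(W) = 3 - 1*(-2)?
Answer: 4/9 ≈ 0.44444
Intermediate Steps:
k(W) = 5 (k(W) = 3 + 2 = 5)
R(A) = -⅔ (R(A) = (2*A)/(A - 4*A) = (2*A)/((-3*A)) = (2*A)*(-1/(3*A)) = -⅔)
n(c) = 3 + c
Y(Q) = 8*Q (Y(Q) = (3 + 5)*Q = 8*Q)
(Y(0) + R(13))² = (8*0 - ⅔)² = (0 - ⅔)² = (-⅔)² = 4/9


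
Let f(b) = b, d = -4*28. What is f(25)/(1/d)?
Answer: -2800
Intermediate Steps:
d = -112
f(25)/(1/d) = 25/(1/(-112)) = 25/(-1/112) = 25*(-112) = -2800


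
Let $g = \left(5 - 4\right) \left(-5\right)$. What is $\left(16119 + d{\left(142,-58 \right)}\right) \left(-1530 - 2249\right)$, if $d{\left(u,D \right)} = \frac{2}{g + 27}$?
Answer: $- \frac{670054490}{11} \approx -6.0914 \cdot 10^{7}$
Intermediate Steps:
$g = -5$ ($g = 1 \left(-5\right) = -5$)
$d{\left(u,D \right)} = \frac{1}{11}$ ($d{\left(u,D \right)} = \frac{2}{-5 + 27} = \frac{2}{22} = 2 \cdot \frac{1}{22} = \frac{1}{11}$)
$\left(16119 + d{\left(142,-58 \right)}\right) \left(-1530 - 2249\right) = \left(16119 + \frac{1}{11}\right) \left(-1530 - 2249\right) = \frac{177310}{11} \left(-3779\right) = - \frac{670054490}{11}$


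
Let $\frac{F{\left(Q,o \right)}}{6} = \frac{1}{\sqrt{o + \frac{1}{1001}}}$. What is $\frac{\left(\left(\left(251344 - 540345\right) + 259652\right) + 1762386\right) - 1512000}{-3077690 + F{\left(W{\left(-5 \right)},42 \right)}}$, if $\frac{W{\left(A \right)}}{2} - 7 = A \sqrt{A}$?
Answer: $- \frac{185721775941135}{2585965483589716} - \frac{663111 \sqrt{42085043}}{199119342236408132} \approx -0.071819$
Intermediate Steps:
$W{\left(A \right)} = 14 + 2 A^{\frac{3}{2}}$ ($W{\left(A \right)} = 14 + 2 A \sqrt{A} = 14 + 2 A^{\frac{3}{2}}$)
$F{\left(Q,o \right)} = \frac{6}{\sqrt{\frac{1}{1001} + o}}$ ($F{\left(Q,o \right)} = \frac{6}{\sqrt{o + \frac{1}{1001}}} = \frac{6}{\sqrt{\frac{1}{1001} + o}}$)
$\frac{\left(\left(\left(251344 - 540345\right) + 259652\right) + 1762386\right) - 1512000}{-3077690 + F{\left(W{\left(-5 \right)},42 \right)}} = \frac{\left(\left(\left(251344 - 540345\right) + 259652\right) + 1762386\right) - 1512000}{-3077690 + \frac{6 \sqrt{1001}}{\sqrt{1 + 1001 \cdot 42}}} = \frac{\left(\left(-289001 + 259652\right) + 1762386\right) - 1512000}{-3077690 + \frac{6 \sqrt{1001}}{\sqrt{1 + 42042}}} = \frac{\left(-29349 + 1762386\right) - 1512000}{-3077690 + \frac{6 \sqrt{1001}}{\sqrt{42043}}} = \frac{1733037 - 1512000}{-3077690 + 6 \sqrt{1001} \frac{\sqrt{42043}}{42043}} = \frac{221037}{-3077690 + \frac{6 \sqrt{42085043}}{42043}}$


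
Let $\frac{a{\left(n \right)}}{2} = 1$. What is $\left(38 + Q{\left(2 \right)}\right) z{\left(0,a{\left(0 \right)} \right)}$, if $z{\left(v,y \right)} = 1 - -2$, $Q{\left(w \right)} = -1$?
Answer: $111$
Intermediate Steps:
$a{\left(n \right)} = 2$ ($a{\left(n \right)} = 2 \cdot 1 = 2$)
$z{\left(v,y \right)} = 3$ ($z{\left(v,y \right)} = 1 + 2 = 3$)
$\left(38 + Q{\left(2 \right)}\right) z{\left(0,a{\left(0 \right)} \right)} = \left(38 - 1\right) 3 = 37 \cdot 3 = 111$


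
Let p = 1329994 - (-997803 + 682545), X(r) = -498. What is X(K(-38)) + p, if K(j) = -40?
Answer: 1644754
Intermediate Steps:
p = 1645252 (p = 1329994 - 1*(-315258) = 1329994 + 315258 = 1645252)
X(K(-38)) + p = -498 + 1645252 = 1644754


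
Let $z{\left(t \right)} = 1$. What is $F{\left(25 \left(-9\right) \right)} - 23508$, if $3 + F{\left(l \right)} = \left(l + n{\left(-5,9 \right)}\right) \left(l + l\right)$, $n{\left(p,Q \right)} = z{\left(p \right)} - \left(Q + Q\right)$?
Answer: $85389$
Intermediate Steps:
$n{\left(p,Q \right)} = 1 - 2 Q$ ($n{\left(p,Q \right)} = 1 - \left(Q + Q\right) = 1 - 2 Q$)
$F{\left(l \right)} = -3 + 2 l \left(-17 + l\right)$ ($F{\left(l \right)} = -3 + \left(l + \left(1 - 18\right)\right) \left(l + l\right) = -3 + \left(l + \left(1 - 18\right)\right) 2 l = -3 + \left(l - 17\right) 2 l = -3 + \left(-17 + l\right) 2 l = -3 + 2 l \left(-17 + l\right)$)
$F{\left(25 \left(-9\right) \right)} - 23508 = \left(-3 - 34 \cdot 25 \left(-9\right) + 2 \left(25 \left(-9\right)\right)^{2}\right) - 23508 = \left(-3 - -7650 + 2 \left(-225\right)^{2}\right) - 23508 = \left(-3 + 7650 + 2 \cdot 50625\right) - 23508 = \left(-3 + 7650 + 101250\right) - 23508 = 108897 - 23508 = 85389$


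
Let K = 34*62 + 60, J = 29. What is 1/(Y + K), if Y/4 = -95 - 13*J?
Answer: 1/280 ≈ 0.0035714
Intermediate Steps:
K = 2168 (K = 2108 + 60 = 2168)
Y = -1888 (Y = 4*(-95 - 13*29) = 4*(-95 - 377) = 4*(-472) = -1888)
1/(Y + K) = 1/(-1888 + 2168) = 1/280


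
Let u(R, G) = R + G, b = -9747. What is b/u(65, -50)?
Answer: -3249/5 ≈ -649.80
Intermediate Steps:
u(R, G) = G + R
b/u(65, -50) = -9747/(-50 + 65) = -9747/15 = -9747*1/15 = -3249/5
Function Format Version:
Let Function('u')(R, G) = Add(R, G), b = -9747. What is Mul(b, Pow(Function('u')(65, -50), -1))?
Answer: Rational(-3249, 5) ≈ -649.80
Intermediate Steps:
Function('u')(R, G) = Add(G, R)
Mul(b, Pow(Function('u')(65, -50), -1)) = Mul(-9747, Pow(Add(-50, 65), -1)) = Mul(-9747, Pow(15, -1)) = Mul(-9747, Rational(1, 15)) = Rational(-3249, 5)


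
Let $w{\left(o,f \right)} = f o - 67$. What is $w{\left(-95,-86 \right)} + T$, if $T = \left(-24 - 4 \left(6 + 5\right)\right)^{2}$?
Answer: $12727$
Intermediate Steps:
$w{\left(o,f \right)} = -67 + f o$
$T = 4624$ ($T = \left(-24 - 44\right)^{2} = \left(-68\right)^{2} = 4624$)
$w{\left(-95,-86 \right)} + T = \left(-67 - -8170\right) + 4624 = \left(-67 + 8170\right) + 4624 = 8103 + 4624 = 12727$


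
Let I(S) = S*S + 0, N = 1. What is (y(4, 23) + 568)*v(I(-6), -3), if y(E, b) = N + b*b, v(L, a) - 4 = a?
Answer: 1098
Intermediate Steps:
I(S) = S**2 (I(S) = S**2 + 0 = S**2)
v(L, a) = 4 + a
y(E, b) = 1 + b**2 (y(E, b) = 1 + b*b = 1 + b**2)
(y(4, 23) + 568)*v(I(-6), -3) = ((1 + 23**2) + 568)*(4 - 3) = ((1 + 529) + 568)*1 = (530 + 568)*1 = 1098*1 = 1098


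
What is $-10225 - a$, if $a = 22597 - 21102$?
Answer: $-11720$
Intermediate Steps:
$a = 1495$
$-10225 - a = -10225 - 1495 = -11720$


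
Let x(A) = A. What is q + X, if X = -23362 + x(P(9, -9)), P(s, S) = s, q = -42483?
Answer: -65836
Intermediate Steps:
X = -23353 (X = -23362 + 9 = -23353)
q + X = -42483 - 23353 = -65836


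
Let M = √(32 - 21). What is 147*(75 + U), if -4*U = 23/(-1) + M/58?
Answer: 47481/4 - 147*√11/232 ≈ 11868.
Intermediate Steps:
M = √11 ≈ 3.3166
U = 23/4 - √11/232 (U = -(23/(-1) + √11/58)/4 = -(23*(-1) + √11*(1/58))/4 = -(-23 + √11/58)/4 = 23/4 - √11/232 ≈ 5.7357)
147*(75 + U) = 147*(75 + (23/4 - √11/232)) = 147*(323/4 - √11/232) = 47481/4 - 147*√11/232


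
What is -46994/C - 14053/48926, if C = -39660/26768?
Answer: 15386297411753/485101290 ≈ 31718.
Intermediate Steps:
C = -9915/6692 (C = -39660*1/26768 = -9915/6692 ≈ -1.4816)
-46994/C - 14053/48926 = -46994/(-9915/6692) - 14053/48926 = -46994*(-6692/9915) - 14053*1/48926 = 314483848/9915 - 14053/48926 = 15386297411753/485101290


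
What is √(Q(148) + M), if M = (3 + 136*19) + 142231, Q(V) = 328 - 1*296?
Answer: 5*√5794 ≈ 380.59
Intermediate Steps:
Q(V) = 32 (Q(V) = 328 - 296 = 32)
M = 144818 (M = (3 + 2584) + 142231 = 2587 + 142231 = 144818)
√(Q(148) + M) = √(32 + 144818) = √144850 = 5*√5794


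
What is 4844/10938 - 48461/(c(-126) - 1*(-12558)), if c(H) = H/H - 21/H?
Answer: -201098492/58873785 ≈ -3.4158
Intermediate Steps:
c(H) = 1 - 21/H
4844/10938 - 48461/(c(-126) - 1*(-12558)) = 4844/10938 - 48461/((-21 - 126)/(-126) - 1*(-12558)) = 4844*(1/10938) - 48461/(-1/126*(-147) + 12558) = 2422/5469 - 48461/(7/6 + 12558) = 2422/5469 - 48461/75355/6 = 2422/5469 - 48461*6/75355 = 2422/5469 - 41538/10765 = -201098492/58873785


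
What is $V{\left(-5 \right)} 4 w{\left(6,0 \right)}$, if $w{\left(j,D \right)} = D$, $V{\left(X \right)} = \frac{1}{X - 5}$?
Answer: $0$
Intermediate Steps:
$V{\left(X \right)} = \frac{1}{-5 + X}$
$V{\left(-5 \right)} 4 w{\left(6,0 \right)} = \frac{1}{-5 - 5} \cdot 4 \cdot 0 = \frac{1}{-10} \cdot 4 \cdot 0 = \left(- \frac{1}{10}\right) 4 \cdot 0 = \left(- \frac{2}{5}\right) 0 = 0$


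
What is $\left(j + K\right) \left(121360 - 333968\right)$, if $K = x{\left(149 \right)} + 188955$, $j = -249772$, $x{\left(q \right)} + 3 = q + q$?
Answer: $12867461376$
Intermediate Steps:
$x{\left(q \right)} = -3 + 2 q$ ($x{\left(q \right)} = -3 + \left(q + q\right) = -3 + 2 q$)
$K = 189250$ ($K = \left(-3 + 2 \cdot 149\right) + 188955 = \left(-3 + 298\right) + 188955 = 295 + 188955 = 189250$)
$\left(j + K\right) \left(121360 - 333968\right) = \left(-249772 + 189250\right) \left(121360 - 333968\right) = \left(-60522\right) \left(-212608\right) = 12867461376$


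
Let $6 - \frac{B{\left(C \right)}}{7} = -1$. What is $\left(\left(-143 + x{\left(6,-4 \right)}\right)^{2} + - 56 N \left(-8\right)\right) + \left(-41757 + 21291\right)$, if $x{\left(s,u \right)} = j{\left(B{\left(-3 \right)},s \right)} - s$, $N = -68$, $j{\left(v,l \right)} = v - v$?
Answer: $-28729$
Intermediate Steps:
$B{\left(C \right)} = 49$ ($B{\left(C \right)} = 42 - -7 = 42 + 7 = 49$)
$j{\left(v,l \right)} = 0$
$x{\left(s,u \right)} = - s$ ($x{\left(s,u \right)} = 0 - s = - s$)
$\left(\left(-143 + x{\left(6,-4 \right)}\right)^{2} + - 56 N \left(-8\right)\right) + \left(-41757 + 21291\right) = \left(\left(-143 - 6\right)^{2} + \left(-56\right) \left(-68\right) \left(-8\right)\right) + \left(-41757 + 21291\right) = \left(\left(-143 - 6\right)^{2} + 3808 \left(-8\right)\right) - 20466 = \left(\left(-149\right)^{2} - 30464\right) - 20466 = \left(22201 - 30464\right) - 20466 = -8263 - 20466 = -28729$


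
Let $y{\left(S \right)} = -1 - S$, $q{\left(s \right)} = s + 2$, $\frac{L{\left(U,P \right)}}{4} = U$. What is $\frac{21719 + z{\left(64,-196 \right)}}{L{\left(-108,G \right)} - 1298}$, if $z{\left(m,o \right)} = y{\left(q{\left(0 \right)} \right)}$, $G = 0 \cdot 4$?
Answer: $- \frac{10858}{865} \approx -12.553$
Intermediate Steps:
$G = 0$
$L{\left(U,P \right)} = 4 U$
$q{\left(s \right)} = 2 + s$
$z{\left(m,o \right)} = -3$ ($z{\left(m,o \right)} = -1 - \left(2 + 0\right) = -1 - 2 = -3$)
$\frac{21719 + z{\left(64,-196 \right)}}{L{\left(-108,G \right)} - 1298} = \frac{21719 - 3}{4 \left(-108\right) - 1298} = \frac{21716}{-432 - 1298} = \frac{21716}{-1730} = 21716 \left(- \frac{1}{1730}\right) = - \frac{10858}{865}$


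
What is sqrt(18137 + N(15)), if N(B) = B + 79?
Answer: sqrt(18231) ≈ 135.02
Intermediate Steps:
N(B) = 79 + B
sqrt(18137 + N(15)) = sqrt(18137 + (79 + 15)) = sqrt(18137 + 94) = sqrt(18231)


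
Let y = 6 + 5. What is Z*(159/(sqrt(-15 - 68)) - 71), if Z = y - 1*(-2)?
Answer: -923 - 2067*I*sqrt(83)/83 ≈ -923.0 - 226.88*I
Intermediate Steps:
y = 11
Z = 13 (Z = 11 - 1*(-2) = 11 + 2 = 13)
Z*(159/(sqrt(-15 - 68)) - 71) = 13*(159/(sqrt(-15 - 68)) - 71) = 13*(159/(sqrt(-83)) - 71) = 13*(159/((I*sqrt(83))) - 71) = 13*(159*(-I*sqrt(83)/83) - 71) = 13*(-159*I*sqrt(83)/83 - 71) = 13*(-71 - 159*I*sqrt(83)/83) = -923 - 2067*I*sqrt(83)/83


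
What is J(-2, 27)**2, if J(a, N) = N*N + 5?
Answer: 538756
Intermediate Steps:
J(a, N) = 5 + N**2 (J(a, N) = N**2 + 5 = 5 + N**2)
J(-2, 27)**2 = (5 + 27**2)**2 = (5 + 729)**2 = 734**2 = 538756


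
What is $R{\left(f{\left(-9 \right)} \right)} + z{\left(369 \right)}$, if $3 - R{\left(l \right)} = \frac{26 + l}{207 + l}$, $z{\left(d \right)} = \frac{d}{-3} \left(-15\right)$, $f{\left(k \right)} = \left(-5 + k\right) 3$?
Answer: $\frac{304936}{165} \approx 1848.1$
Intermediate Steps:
$f{\left(k \right)} = -15 + 3 k$
$z{\left(d \right)} = 5 d$ ($z{\left(d \right)} = d \left(- \frac{1}{3}\right) \left(-15\right) = - \frac{d}{3} \left(-15\right) = 5 d$)
$R{\left(l \right)} = 3 - \frac{26 + l}{207 + l}$
$R{\left(f{\left(-9 \right)} \right)} + z{\left(369 \right)} = \frac{595 + 2 \left(-15 + 3 \left(-9\right)\right)}{207 + \left(-15 + 3 \left(-9\right)\right)} + 5 \cdot 369 = \frac{595 + 2 \left(-15 - 27\right)}{207 - 42} + 1845 = \frac{595 + 2 \left(-42\right)}{207 - 42} + 1845 = \frac{595 - 84}{165} + 1845 = \frac{1}{165} \cdot 511 + 1845 = \frac{511}{165} + 1845 = \frac{304936}{165}$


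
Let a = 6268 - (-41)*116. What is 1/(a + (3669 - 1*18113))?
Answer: -1/3420 ≈ -0.00029240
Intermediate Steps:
a = 11024 (a = 6268 - 1*(-4756) = 6268 + 4756 = 11024)
1/(a + (3669 - 1*18113)) = 1/(11024 + (3669 - 1*18113)) = 1/(11024 + (3669 - 18113)) = 1/(11024 - 14444) = 1/(-3420) = -1/3420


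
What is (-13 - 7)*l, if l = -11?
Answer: 220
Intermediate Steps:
(-13 - 7)*l = (-13 - 7)*(-11) = -20*(-11) = 220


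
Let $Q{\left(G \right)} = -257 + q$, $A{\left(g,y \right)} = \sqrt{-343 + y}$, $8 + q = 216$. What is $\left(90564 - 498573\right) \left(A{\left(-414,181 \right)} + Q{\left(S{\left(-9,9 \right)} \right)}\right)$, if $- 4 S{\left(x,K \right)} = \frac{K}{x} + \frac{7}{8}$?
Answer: $19992441 - 3672081 i \sqrt{2} \approx 1.9992 \cdot 10^{7} - 5.1931 \cdot 10^{6} i$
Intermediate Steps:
$q = 208$ ($q = -8 + 216 = 208$)
$S{\left(x,K \right)} = - \frac{7}{32} - \frac{K}{4 x}$ ($S{\left(x,K \right)} = - \frac{\frac{K}{x} + \frac{7}{8}}{4} = - \frac{\frac{7}{8} + \frac{K}{x}}{4} = - \frac{7}{32} - \frac{K}{4 x}$)
$Q{\left(G \right)} = -49$ ($Q{\left(G \right)} = -257 + 208 = -49$)
$\left(90564 - 498573\right) \left(A{\left(-414,181 \right)} + Q{\left(S{\left(-9,9 \right)} \right)}\right) = \left(90564 - 498573\right) \left(\sqrt{-343 + 181} - 49\right) = - 408009 \left(\sqrt{-162} - 49\right) = - 408009 \left(9 i \sqrt{2} - 49\right) = - 408009 \left(-49 + 9 i \sqrt{2}\right) = 19992441 - 3672081 i \sqrt{2}$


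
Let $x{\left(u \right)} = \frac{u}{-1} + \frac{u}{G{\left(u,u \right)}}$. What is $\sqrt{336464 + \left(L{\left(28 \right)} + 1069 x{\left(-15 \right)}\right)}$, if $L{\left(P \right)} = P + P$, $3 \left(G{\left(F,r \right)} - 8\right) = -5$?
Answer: $\frac{2 \sqrt{31589590}}{19} \approx 591.63$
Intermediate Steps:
$G{\left(F,r \right)} = \frac{19}{3}$ ($G{\left(F,r \right)} = 8 + \frac{1}{3} \left(-5\right) = 8 - \frac{5}{3} = \frac{19}{3}$)
$L{\left(P \right)} = 2 P$
$x{\left(u \right)} = - \frac{16 u}{19}$ ($x{\left(u \right)} = \frac{u}{-1} + \frac{u}{\frac{19}{3}} = u \left(-1\right) + u \frac{3}{19} = - u + \frac{3 u}{19} = - \frac{16 u}{19}$)
$\sqrt{336464 + \left(L{\left(28 \right)} + 1069 x{\left(-15 \right)}\right)} = \sqrt{336464 + \left(2 \cdot 28 + 1069 \left(\left(- \frac{16}{19}\right) \left(-15\right)\right)\right)} = \sqrt{336464 + \left(56 + 1069 \cdot \frac{240}{19}\right)} = \sqrt{336464 + \left(56 + \frac{256560}{19}\right)} = \sqrt{336464 + \frac{257624}{19}} = \sqrt{\frac{6650440}{19}} = \frac{2 \sqrt{31589590}}{19}$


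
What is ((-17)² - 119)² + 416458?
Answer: 445358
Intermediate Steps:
((-17)² - 119)² + 416458 = (289 - 119)² + 416458 = 170² + 416458 = 28900 + 416458 = 445358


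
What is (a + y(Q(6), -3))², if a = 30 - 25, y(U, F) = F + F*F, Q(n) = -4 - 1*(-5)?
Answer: 121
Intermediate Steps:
Q(n) = 1 (Q(n) = -4 + 5 = 1)
y(U, F) = F + F²
a = 5
(a + y(Q(6), -3))² = (5 - 3*(1 - 3))² = (5 - 3*(-2))² = (5 + 6)² = 11² = 121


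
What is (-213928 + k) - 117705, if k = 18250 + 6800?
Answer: -306583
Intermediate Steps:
k = 25050
(-213928 + k) - 117705 = (-213928 + 25050) - 117705 = -188878 - 117705 = -306583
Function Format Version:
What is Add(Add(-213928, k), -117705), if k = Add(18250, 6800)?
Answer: -306583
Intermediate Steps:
k = 25050
Add(Add(-213928, k), -117705) = Add(Add(-213928, 25050), -117705) = Add(-188878, -117705) = -306583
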